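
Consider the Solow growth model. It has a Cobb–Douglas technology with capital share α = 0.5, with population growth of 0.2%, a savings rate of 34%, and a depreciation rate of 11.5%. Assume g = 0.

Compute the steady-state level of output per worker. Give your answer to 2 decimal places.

Steady state requires s·f(k) = (n + δ)·k, i.e. s·k^α = (n + δ)·k.
Rearranging, k^(1−α) = s / (n + δ).
k^0.5 = 0.34 / (0.002 + 0.115) = 0.34 / 0.117 = 2.9060
k* = 2.9060^(1/0.5) ≈ 8.4448
y* = (k*)^α = 8.4448^0.5 ≈ 2.9060

y* = 2.91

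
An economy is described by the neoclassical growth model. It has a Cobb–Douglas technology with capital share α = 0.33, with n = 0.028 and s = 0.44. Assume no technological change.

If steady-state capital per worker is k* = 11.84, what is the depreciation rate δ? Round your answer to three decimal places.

δ ≈ 0.056

At the steady state, Δk = 0, so s·k^α = (n + δ)·k.
So s / (n + δ) = (k*)^(1−α) = 11.84^0.67 = 5.2378.
Therefore n + δ = s / 5.2378 = 0.44 / 5.2378 = 0.0840, so δ = 0.0840 − 0.028 = 0.0560.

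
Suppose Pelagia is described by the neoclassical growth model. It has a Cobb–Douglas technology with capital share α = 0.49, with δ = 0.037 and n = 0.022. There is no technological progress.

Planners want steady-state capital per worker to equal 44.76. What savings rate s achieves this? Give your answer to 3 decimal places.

In steady state, investment equals break-even investment: s·k^α = (n + δ)·k.
So s / (n + δ) = (k*)^(1−α) = 44.76^0.51 = 6.9495.
Therefore s = 6.9495 × (n + δ) = 6.9495 × 0.059 = 0.4100.

s ≈ 0.410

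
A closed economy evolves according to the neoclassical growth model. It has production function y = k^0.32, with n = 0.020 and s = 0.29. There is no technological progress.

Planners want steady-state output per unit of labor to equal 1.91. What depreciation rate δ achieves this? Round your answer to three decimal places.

At the steady state, Δk = 0, so s·k^α = (n + δ)·k.
Since y* = [s/(n + δ)]^(α/(1−α)), we have s/(n + δ) = (y*)^((1−α)/α) = 1.91^2.125 = 3.9555.
Therefore n + δ = s / 3.9555 = 0.29 / 3.9555 = 0.0733, so δ = 0.0733 − 0.020 = 0.0533.

δ ≈ 0.053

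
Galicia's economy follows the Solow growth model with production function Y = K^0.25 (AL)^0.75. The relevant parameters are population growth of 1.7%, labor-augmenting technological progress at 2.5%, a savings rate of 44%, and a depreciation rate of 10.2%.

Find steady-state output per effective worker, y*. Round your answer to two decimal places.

At the steady state, Δk = 0, so s·k^α = (n + g + δ)·k.
Dividing both sides by k: k^(1−α) = s / (n + g + δ).
k^0.75 = 0.44 / (0.017 + 0.025 + 0.102) = 0.44 / 0.144 = 3.0556
k* = 3.0556^(1/0.75) ≈ 4.4340
y* = (k*)^α = 4.4340^0.25 ≈ 1.4511

y* ≈ 1.45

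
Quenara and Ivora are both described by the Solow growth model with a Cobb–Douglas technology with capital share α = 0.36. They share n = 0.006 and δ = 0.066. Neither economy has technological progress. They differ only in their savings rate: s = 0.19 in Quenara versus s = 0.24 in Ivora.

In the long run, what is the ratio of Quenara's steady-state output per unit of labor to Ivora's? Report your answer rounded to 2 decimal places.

Steady-state y* = [s/(n + δ)]^(α/(1−α)), so the ratio is [ (s_Q/(n + δ)_Q) / (s_I/(n + δ)_I) ]^0.5625.
s_Q/(n + δ)_Q = 0.19/0.072 = 2.6389; s_I/(n + δ)_I = 0.24/0.072 = 3.3333.
Ratio = (2.6389/3.3333)^0.5625 = 0.7917^0.5625 ≈ 0.8769

ratio ≈ 0.88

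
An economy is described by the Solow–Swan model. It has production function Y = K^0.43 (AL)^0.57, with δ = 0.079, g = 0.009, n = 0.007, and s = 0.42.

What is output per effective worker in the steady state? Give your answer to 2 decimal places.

Steady state requires s·f(k) = (n + g + δ)·k, i.e. s·k^α = (n + g + δ)·k.
Dividing both sides by k: k^(1−α) = s / (n + g + δ).
k^0.57 = 0.42 / (0.007 + 0.009 + 0.079) = 0.42 / 0.095 = 4.4211
k* = 4.4211^(1/0.57) ≈ 13.5678
y* = (k*)^α = 13.5678^0.43 ≈ 3.0689

y* = 3.07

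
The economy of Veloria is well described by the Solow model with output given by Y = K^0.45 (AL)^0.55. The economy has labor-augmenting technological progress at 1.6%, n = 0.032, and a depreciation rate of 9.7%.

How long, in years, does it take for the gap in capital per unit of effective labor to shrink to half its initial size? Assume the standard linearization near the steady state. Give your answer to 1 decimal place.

Near the steady state the convergence rate is λ = (1 − α)(n + g + δ).
λ = (1 − 0.45) × 0.145 = 0.55 × 0.145 = 0.07975
Half-life = ln 2 / λ = 0.6931 / 0.07975 ≈ 8.69 years

about 8.7 years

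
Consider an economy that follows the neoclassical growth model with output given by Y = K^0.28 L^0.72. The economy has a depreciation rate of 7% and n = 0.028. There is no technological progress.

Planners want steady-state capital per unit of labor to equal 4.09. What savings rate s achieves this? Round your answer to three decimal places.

At the steady state, Δk = 0, so s·k^α = (n + δ)·k.
So s / (n + δ) = (k*)^(1−α) = 4.09^0.72 = 2.7570.
Therefore s = 2.7570 × (n + δ) = 2.7570 × 0.098 = 0.2702.

s ≈ 0.270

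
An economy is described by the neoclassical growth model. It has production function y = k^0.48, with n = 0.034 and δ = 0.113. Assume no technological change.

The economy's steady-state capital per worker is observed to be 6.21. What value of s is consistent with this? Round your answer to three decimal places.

s ≈ 0.380

Steady state requires s·f(k) = (n + δ)·k, i.e. s·k^α = (n + δ)·k.
So s / (n + δ) = (k*)^(1−α) = 6.21^0.52 = 2.5847.
Therefore s = 2.5847 × (n + δ) = 2.5847 × 0.147 = 0.3800.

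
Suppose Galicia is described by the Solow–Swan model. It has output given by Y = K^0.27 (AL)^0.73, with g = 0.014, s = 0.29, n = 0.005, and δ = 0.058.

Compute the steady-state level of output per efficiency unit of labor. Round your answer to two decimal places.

y* = 1.63

In steady state, investment equals break-even investment: s·k^α = (n + g + δ)·k.
Dividing both sides by k: k^(1−α) = s / (n + g + δ).
k^0.73 = 0.29 / (0.005 + 0.014 + 0.058) = 0.29 / 0.077 = 3.7662
k* = 3.7662^(1/0.73) ≈ 6.1505
y* = (k*)^α = 6.1505^0.27 ≈ 1.6331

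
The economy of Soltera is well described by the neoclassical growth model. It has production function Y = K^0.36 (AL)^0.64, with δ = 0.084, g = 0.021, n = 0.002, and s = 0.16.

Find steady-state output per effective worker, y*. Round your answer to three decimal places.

In steady state, investment equals break-even investment: s·k^α = (n + g + δ)·k.
Dividing both sides by k: k^(1−α) = s / (n + g + δ).
k^0.64 = 0.16 / (0.002 + 0.021 + 0.084) = 0.16 / 0.107 = 1.4953
k* = 1.4953^(1/0.64) ≈ 1.8751
y* = (k*)^α = 1.8751^0.36 ≈ 1.2540

y* = 1.254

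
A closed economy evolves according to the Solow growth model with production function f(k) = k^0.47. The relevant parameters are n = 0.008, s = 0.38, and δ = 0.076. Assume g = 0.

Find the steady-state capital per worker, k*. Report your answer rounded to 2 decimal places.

k* = 17.25

In steady state, investment equals break-even investment: s·k^α = (n + δ)·k.
Rearranging, k^(1−α) = s / (n + δ).
k^0.53 = 0.38 / (0.008 + 0.076) = 0.38 / 0.084 = 4.5238
k* = 4.5238^(1/0.53) ≈ 17.2504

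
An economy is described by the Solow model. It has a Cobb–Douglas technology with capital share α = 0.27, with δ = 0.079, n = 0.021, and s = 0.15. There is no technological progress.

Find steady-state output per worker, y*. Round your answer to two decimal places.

y* ≈ 1.16

In steady state, investment equals break-even investment: s·k^α = (n + δ)·k.
Dividing both sides by k: k^(1−α) = s / (n + δ).
k^0.73 = 0.15 / (0.021 + 0.079) = 0.15 / 0.100 = 1.5000
k* = 1.5000^(1/0.73) ≈ 1.7427
y* = (k*)^α = 1.7427^0.27 ≈ 1.1618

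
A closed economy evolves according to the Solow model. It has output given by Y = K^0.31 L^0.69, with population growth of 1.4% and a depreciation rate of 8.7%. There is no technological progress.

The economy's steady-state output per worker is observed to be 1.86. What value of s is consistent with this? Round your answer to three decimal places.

s ≈ 0.402

In steady state, investment equals break-even investment: s·k^α = (n + δ)·k.
Since y* = [s/(n + δ)]^(α/(1−α)), we have s/(n + δ) = (y*)^((1−α)/α) = 1.86^2.2258 = 3.9800.
Therefore s = 3.9800 × (n + δ) = 3.9800 × 0.101 = 0.4020.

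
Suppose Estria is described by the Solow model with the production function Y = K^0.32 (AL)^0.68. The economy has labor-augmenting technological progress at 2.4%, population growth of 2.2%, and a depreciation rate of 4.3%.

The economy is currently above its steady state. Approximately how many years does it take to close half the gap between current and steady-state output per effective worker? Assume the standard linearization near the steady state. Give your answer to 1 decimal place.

Near the steady state the convergence rate is λ = (1 − α)(n + g + δ).
λ = (1 − 0.32) × 0.089 = 0.68 × 0.089 = 0.06052
Half-life = ln 2 / λ = 0.6931 / 0.06052 ≈ 11.45 years

t_½ ≈ 11.5 years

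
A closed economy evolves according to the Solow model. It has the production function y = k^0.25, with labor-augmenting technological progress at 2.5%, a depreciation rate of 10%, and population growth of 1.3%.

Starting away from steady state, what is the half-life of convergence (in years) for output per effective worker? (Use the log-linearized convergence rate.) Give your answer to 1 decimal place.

Near the steady state the convergence rate is λ = (1 − α)(n + g + δ).
λ = (1 − 0.25) × 0.138 = 0.75 × 0.138 = 0.1035
Half-life = ln 2 / λ = 0.6931 / 0.1035 ≈ 6.70 years

t_½ ≈ 6.7 years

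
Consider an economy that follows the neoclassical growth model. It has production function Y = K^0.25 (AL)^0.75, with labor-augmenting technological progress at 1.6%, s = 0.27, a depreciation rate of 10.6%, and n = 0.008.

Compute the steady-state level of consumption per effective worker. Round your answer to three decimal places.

At the steady state, Δk = 0, so s·k^α = (n + g + δ)·k.
Rearranging, k^(1−α) = s / (n + g + δ).
k^0.75 = 0.27 / (0.008 + 0.016 + 0.106) = 0.27 / 0.130 = 2.0769
k* = 2.0769^(1/0.75) ≈ 2.6498
y* = (k*)^α = 2.6498^0.25 ≈ 1.2759
c* = (1 − s)·y* = (1 − 0.27) × 1.2759 ≈ 0.9314

c* ≈ 0.931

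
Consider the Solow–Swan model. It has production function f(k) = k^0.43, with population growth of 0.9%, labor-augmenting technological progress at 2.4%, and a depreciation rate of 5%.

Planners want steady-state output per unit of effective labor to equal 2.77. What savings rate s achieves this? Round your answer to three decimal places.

In steady state, investment equals break-even investment: s·k^α = (n + g + δ)·k.
Since y* = [s/(n + g + δ)]^(α/(1−α)), we have s/(n + g + δ) = (y*)^((1−α)/α) = 2.77^1.3256 = 3.8597.
Therefore s = 3.8597 × (n + g + δ) = 3.8597 × 0.083 = 0.3204.

s ≈ 0.320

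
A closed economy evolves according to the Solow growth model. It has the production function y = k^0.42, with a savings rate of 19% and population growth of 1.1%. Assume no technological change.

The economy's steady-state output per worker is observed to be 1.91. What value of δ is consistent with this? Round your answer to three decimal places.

δ ≈ 0.067

Steady state requires s·f(k) = (n + δ)·k, i.e. s·k^α = (n + δ)·k.
Since y* = [s/(n + δ)]^(α/(1−α)), we have s/(n + δ) = (y*)^((1−α)/α) = 1.91^1.381 = 2.4440.
Therefore n + δ = s / 2.4440 = 0.19 / 2.4440 = 0.0777, so δ = 0.0777 − 0.011 = 0.0667.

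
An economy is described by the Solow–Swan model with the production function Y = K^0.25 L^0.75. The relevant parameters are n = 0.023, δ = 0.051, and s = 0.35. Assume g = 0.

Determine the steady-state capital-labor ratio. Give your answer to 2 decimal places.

k* ≈ 7.94

In steady state, investment equals break-even investment: s·k^α = (n + δ)·k.
Dividing both sides by k: k^(1−α) = s / (n + δ).
k^0.75 = 0.35 / (0.023 + 0.051) = 0.35 / 0.074 = 4.7297
k* = 4.7297^(1/0.75) ≈ 7.9392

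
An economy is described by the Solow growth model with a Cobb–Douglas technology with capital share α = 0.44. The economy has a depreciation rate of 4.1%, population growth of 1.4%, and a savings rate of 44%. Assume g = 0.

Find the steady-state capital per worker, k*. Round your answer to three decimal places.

In steady state, investment equals break-even investment: s·k^α = (n + δ)·k.
Rearranging, k^(1−α) = s / (n + δ).
k^0.56 = 0.44 / (0.014 + 0.041) = 0.44 / 0.055 = 8.0000
k* = 8.0000^(1/0.56) ≈ 40.9884

k* = 40.988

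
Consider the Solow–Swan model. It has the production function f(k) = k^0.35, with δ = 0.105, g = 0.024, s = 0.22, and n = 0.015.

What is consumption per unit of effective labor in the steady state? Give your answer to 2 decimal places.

In steady state, investment equals break-even investment: s·k^α = (n + g + δ)·k.
Rearranging, k^(1−α) = s / (n + g + δ).
k^0.65 = 0.22 / (0.015 + 0.024 + 0.105) = 0.22 / 0.144 = 1.5278
k* = 1.5278^(1/0.65) ≈ 1.9195
y* = (k*)^α = 1.9195^0.35 ≈ 1.2564
c* = (1 − s)·y* = (1 − 0.22) × 1.2564 ≈ 0.9800

c* ≈ 0.98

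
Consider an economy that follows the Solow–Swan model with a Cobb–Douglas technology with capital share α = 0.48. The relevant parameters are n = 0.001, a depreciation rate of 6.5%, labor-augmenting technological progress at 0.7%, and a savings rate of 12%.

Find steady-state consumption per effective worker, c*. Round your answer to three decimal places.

c* ≈ 1.392

At the steady state, Δk = 0, so s·k^α = (n + g + δ)·k.
Dividing both sides by k: k^(1−α) = s / (n + g + δ).
k^0.52 = 0.12 / (0.001 + 0.007 + 0.065) = 0.12 / 0.073 = 1.6438
k* = 1.6438^(1/0.52) ≈ 2.6007
y* = (k*)^α = 2.6007^0.48 ≈ 1.5821
c* = (1 − s)·y* = (1 − 0.12) × 1.5821 ≈ 1.3922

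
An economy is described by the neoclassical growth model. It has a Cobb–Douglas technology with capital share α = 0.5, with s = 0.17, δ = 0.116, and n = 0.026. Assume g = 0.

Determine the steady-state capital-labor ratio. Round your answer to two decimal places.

k* = 1.43

In steady state, investment equals break-even investment: s·k^α = (n + δ)·k.
Rearranging, k^(1−α) = s / (n + δ).
k^0.5 = 0.17 / (0.026 + 0.116) = 0.17 / 0.142 = 1.1972
k* = 1.1972^(1/0.5) ≈ 1.4333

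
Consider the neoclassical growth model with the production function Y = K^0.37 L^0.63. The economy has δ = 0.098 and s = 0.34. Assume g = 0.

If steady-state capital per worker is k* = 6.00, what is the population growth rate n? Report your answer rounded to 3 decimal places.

In steady state, investment equals break-even investment: s·k^α = (n + δ)·k.
So s / (n + δ) = (k*)^(1−α) = 6.00^0.63 = 3.0920.
Therefore n + δ = s / 3.0920 = 0.34 / 3.0920 = 0.1100, so n = 0.1100 − 0.098 = 0.0120.

n ≈ 0.012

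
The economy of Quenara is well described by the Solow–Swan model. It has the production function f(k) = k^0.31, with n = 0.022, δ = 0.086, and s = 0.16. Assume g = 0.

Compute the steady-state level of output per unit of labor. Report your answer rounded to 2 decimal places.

In steady state, investment equals break-even investment: s·k^α = (n + δ)·k.
Dividing both sides by k: k^(1−α) = s / (n + δ).
k^0.69 = 0.16 / (0.022 + 0.086) = 0.16 / 0.108 = 1.4815
k* = 1.4815^(1/0.69) ≈ 1.7676
y* = (k*)^α = 1.7676^0.31 ≈ 1.1931

y* ≈ 1.19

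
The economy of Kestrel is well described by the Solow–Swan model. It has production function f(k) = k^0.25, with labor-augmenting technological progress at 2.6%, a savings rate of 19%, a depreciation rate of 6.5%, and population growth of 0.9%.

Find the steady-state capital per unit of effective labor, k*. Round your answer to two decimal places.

k* ≈ 2.35

Steady state requires s·f(k) = (n + g + δ)·k, i.e. s·k^α = (n + g + δ)·k.
Dividing both sides by k: k^(1−α) = s / (n + g + δ).
k^0.75 = 0.19 / (0.009 + 0.026 + 0.065) = 0.19 / 0.100 = 1.9000
k* = 1.9000^(1/0.75) ≈ 2.3533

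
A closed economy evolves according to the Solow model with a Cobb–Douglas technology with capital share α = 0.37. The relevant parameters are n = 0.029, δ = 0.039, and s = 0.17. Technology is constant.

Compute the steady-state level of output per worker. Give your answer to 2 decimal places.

y* = 1.71

At the steady state, Δk = 0, so s·k^α = (n + δ)·k.
Rearranging, k^(1−α) = s / (n + δ).
k^0.63 = 0.17 / (0.029 + 0.039) = 0.17 / 0.068 = 2.5000
k* = 2.5000^(1/0.63) ≈ 4.2820
y* = (k*)^α = 4.2820^0.37 ≈ 1.7128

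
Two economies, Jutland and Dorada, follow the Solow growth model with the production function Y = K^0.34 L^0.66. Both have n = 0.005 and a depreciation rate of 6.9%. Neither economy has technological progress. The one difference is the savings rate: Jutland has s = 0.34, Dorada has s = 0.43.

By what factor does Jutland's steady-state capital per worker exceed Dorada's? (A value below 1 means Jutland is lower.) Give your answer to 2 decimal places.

ratio ≈ 0.70

Steady-state k* = [s/(n + δ)]^(1/(1−α)), so the ratio is [ (s_J/(n + δ)_J) / (s_D/(n + δ)_D) ]^1.5152.
s_J/(n + δ)_J = 0.34/0.074 = 4.5946; s_D/(n + δ)_D = 0.43/0.074 = 5.8108.
Ratio = (4.5946/5.8108)^1.5152 = 0.7907^1.5152 ≈ 0.7006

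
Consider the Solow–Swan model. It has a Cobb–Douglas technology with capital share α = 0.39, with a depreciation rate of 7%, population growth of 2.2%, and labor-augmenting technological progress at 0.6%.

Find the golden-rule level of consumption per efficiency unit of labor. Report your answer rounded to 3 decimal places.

At the golden rule, f'(k) = n + g + δ, so α·k^(α−1) = n + g + δ and k_gold = (α/(n + g + δ))^(1/(1−α)).
k_gold = (0.39/0.098)^(1/0.61) = 3.9796^1.6393 ≈ 9.6231
c_gold = f(k_gold) − (n + g + δ)·k_gold = 2.4182 − 0.098×9.6231 ≈ 1.4751

c_gold ≈ 1.475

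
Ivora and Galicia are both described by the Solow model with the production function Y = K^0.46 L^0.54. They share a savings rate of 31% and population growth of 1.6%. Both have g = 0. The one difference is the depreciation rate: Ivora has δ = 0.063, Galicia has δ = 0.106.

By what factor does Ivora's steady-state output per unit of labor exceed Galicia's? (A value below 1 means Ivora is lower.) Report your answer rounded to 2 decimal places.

y*_I / y*_G ≈ 1.45

Steady-state y* = [s/(n + δ)]^(α/(1−α)), so the ratio is [ (s_I/(n + δ)_I) / (s_G/(n + δ)_G) ]^0.8519.
s_I/(n + δ)_I = 0.31/0.079 = 3.9241; s_G/(n + δ)_G = 0.31/0.122 = 2.5410.
Ratio = (3.9241/2.5410)^0.8519 = 1.5443^0.8519 ≈ 1.4480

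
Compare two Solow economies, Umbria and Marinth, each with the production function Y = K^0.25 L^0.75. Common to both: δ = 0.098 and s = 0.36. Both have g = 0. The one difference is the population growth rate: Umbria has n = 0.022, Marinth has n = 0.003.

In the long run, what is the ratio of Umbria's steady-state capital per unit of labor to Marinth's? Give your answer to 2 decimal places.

ratio ≈ 0.79

Steady-state k* = [s/(n + δ)]^(1/(1−α)), so the ratio is [ (s_U/(n + δ)_U) / (s_M/(n + δ)_M) ]^1.3333.
s_U/(n + δ)_U = 0.36/0.120 = 3.0000; s_M/(n + δ)_M = 0.36/0.101 = 3.5644.
Ratio = (3.0000/3.5644)^1.3333 = 0.8417^1.3333 ≈ 0.7947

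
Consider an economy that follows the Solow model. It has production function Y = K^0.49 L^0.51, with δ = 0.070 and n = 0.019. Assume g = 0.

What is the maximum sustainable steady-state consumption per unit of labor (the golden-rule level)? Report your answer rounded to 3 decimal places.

c_gold ≈ 2.626

At the golden rule, f'(k) = n + δ, so α·k^(α−1) = n + δ and k_gold = (α/(n + δ))^(1/(1−α)).
k_gold = (0.49/0.089)^(1/0.51) = 5.5056^1.9608 ≈ 28.3511
c_gold = f(k_gold) − (n + δ)·k_gold = 5.1494 − 0.089×28.3511 ≈ 2.6262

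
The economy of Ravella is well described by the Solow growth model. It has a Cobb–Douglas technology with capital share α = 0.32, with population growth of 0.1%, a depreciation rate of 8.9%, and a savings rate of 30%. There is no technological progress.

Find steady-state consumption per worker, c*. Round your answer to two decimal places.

c* = 1.23

At the steady state, Δk = 0, so s·k^α = (n + δ)·k.
Dividing both sides by k: k^(1−α) = s / (n + δ).
k^0.68 = 0.30 / (0.001 + 0.089) = 0.30 / 0.090 = 3.3333
k* = 3.3333^(1/0.68) ≈ 5.8740
y* = (k*)^α = 5.8740^0.32 ≈ 1.7622
c* = (1 − s)·y* = (1 − 0.30) × 1.7622 ≈ 1.2335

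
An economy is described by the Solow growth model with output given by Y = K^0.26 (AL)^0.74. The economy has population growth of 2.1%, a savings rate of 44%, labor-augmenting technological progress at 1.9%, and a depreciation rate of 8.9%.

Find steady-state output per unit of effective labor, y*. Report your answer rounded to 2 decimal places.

Steady state requires s·f(k) = (n + g + δ)·k, i.e. s·k^α = (n + g + δ)·k.
Dividing both sides by k: k^(1−α) = s / (n + g + δ).
k^0.74 = 0.44 / (0.021 + 0.019 + 0.089) = 0.44 / 0.129 = 3.4109
k* = 3.4109^(1/0.74) ≈ 5.2492
y* = (k*)^α = 5.2492^0.26 ≈ 1.5389

y* ≈ 1.54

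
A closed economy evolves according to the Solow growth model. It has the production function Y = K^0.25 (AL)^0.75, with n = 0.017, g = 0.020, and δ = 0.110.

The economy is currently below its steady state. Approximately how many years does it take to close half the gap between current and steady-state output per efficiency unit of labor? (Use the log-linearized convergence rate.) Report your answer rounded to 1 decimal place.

Near the steady state the convergence rate is λ = (1 − α)(n + g + δ).
λ = (1 − 0.25) × 0.147 = 0.75 × 0.147 = 0.11025
Half-life = ln 2 / λ = 0.6931 / 0.11025 ≈ 6.29 years

t_½ ≈ 6.3 years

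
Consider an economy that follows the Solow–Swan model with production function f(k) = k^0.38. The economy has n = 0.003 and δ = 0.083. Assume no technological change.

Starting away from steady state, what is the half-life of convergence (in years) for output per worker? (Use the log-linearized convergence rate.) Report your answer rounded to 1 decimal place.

Near the steady state the convergence rate is λ = (1 − α)(n + δ).
λ = (1 − 0.38) × 0.086 = 0.62 × 0.086 = 0.05332
Half-life = ln 2 / λ = 0.6931 / 0.05332 ≈ 13.00 years

half-life ≈ 13.0 years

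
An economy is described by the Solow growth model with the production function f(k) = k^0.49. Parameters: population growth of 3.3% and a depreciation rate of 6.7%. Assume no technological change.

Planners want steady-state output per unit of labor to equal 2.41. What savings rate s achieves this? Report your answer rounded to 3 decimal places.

s ≈ 0.250

In steady state, investment equals break-even investment: s·k^α = (n + δ)·k.
Since y* = [s/(n + δ)]^(α/(1−α)), we have s/(n + δ) = (y*)^((1−α)/α) = 2.41^1.0408 = 2.4981.
Therefore s = 2.4981 × (n + δ) = 2.4981 × 0.100 = 0.2498.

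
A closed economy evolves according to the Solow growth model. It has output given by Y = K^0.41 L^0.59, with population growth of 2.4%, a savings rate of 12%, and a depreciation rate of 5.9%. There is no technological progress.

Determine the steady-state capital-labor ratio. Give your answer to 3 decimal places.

In steady state, investment equals break-even investment: s·k^α = (n + δ)·k.
Rearranging, k^(1−α) = s / (n + δ).
k^0.59 = 0.12 / (0.024 + 0.059) = 0.12 / 0.083 = 1.4458
k* = 1.4458^(1/0.59) ≈ 1.8680

k* ≈ 1.868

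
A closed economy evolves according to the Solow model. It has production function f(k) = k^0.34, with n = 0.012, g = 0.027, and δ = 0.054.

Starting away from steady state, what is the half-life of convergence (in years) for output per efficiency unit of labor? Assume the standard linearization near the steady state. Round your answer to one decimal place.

Near the steady state the convergence rate is λ = (1 − α)(n + g + δ).
λ = (1 − 0.34) × 0.093 = 0.66 × 0.093 = 0.06138
Half-life = ln 2 / λ = 0.6931 / 0.06138 ≈ 11.29 years

half-life ≈ 11.3 years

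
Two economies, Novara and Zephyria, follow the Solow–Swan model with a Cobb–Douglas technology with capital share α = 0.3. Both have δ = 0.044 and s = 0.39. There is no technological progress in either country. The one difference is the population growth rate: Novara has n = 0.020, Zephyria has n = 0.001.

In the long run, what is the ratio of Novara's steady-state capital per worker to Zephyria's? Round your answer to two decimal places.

ratio ≈ 0.60

Steady-state k* = [s/(n + δ)]^(1/(1−α)), so the ratio is [ (s_N/(n + δ)_N) / (s_Z/(n + δ)_Z) ]^1.4286.
s_N/(n + δ)_N = 0.39/0.064 = 6.0938; s_Z/(n + δ)_Z = 0.39/0.045 = 8.6667.
Ratio = (6.0938/8.6667)^1.4286 = 0.7031^1.4286 ≈ 0.6046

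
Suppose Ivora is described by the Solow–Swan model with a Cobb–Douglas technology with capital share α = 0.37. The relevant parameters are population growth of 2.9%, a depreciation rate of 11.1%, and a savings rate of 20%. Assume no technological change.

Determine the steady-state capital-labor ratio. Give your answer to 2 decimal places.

In steady state, investment equals break-even investment: s·k^α = (n + δ)·k.
Rearranging, k^(1−α) = s / (n + δ).
k^0.63 = 0.20 / (0.029 + 0.111) = 0.20 / 0.140 = 1.4286
k* = 1.4286^(1/0.63) ≈ 1.7615

k* ≈ 1.76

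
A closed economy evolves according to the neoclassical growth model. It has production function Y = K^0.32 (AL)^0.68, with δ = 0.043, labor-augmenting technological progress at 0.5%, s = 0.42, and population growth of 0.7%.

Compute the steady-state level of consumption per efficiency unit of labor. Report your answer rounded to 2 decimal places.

c* = 1.51

At the steady state, Δk = 0, so s·k^α = (n + g + δ)·k.
Dividing both sides by k: k^(1−α) = s / (n + g + δ).
k^0.68 = 0.42 / (0.007 + 0.005 + 0.043) = 0.42 / 0.055 = 7.6364
k* = 7.6364^(1/0.68) ≈ 19.8777
y* = (k*)^α = 19.8777^0.32 ≈ 2.6030
c* = (1 − s)·y* = (1 − 0.42) × 2.6030 ≈ 1.5097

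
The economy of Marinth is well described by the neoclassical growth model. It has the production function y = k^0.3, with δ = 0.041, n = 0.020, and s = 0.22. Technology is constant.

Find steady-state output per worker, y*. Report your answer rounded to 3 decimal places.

At the steady state, Δk = 0, so s·k^α = (n + δ)·k.
Rearranging, k^(1−α) = s / (n + δ).
k^0.7 = 0.22 / (0.020 + 0.041) = 0.22 / 0.061 = 3.6066
k* = 3.6066^(1/0.7) ≈ 6.2496
y* = (k*)^α = 6.2496^0.3 ≈ 1.7328

y* ≈ 1.733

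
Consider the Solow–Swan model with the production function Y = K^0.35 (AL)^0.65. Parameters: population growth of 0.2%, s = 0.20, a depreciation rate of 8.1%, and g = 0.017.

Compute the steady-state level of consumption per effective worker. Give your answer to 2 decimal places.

c* = 1.16

At the steady state, Δk = 0, so s·k^α = (n + g + δ)·k.
Dividing both sides by k: k^(1−α) = s / (n + g + δ).
k^0.65 = 0.20 / (0.002 + 0.017 + 0.081) = 0.20 / 0.100 = 2.0000
k* = 2.0000^(1/0.65) ≈ 2.9048
y* = (k*)^α = 2.9048^0.35 ≈ 1.4524
c* = (1 − s)·y* = (1 − 0.20) × 1.4524 ≈ 1.1619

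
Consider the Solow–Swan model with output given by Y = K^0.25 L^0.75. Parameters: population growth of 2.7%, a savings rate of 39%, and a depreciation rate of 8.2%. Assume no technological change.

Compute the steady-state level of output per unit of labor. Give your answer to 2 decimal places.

Steady state requires s·f(k) = (n + δ)·k, i.e. s·k^α = (n + δ)·k.
Dividing both sides by k: k^(1−α) = s / (n + δ).
k^0.75 = 0.39 / (0.027 + 0.082) = 0.39 / 0.109 = 3.5780
k* = 3.5780^(1/0.75) ≈ 5.4725
y* = (k*)^α = 5.4725^0.25 ≈ 1.5295

y* = 1.53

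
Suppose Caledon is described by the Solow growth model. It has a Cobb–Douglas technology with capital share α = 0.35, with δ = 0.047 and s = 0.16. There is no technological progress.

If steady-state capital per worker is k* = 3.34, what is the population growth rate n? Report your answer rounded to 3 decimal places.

n ≈ 0.026

In steady state, investment equals break-even investment: s·k^α = (n + δ)·k.
So s / (n + δ) = (k*)^(1−α) = 3.34^0.65 = 2.1900.
Therefore n + δ = s / 2.1900 = 0.16 / 2.1900 = 0.0731, so n = 0.0731 − 0.047 = 0.0261.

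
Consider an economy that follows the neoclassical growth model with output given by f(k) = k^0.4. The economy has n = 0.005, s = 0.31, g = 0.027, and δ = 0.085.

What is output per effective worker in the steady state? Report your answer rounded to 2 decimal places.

y* ≈ 1.91

In steady state, investment equals break-even investment: s·k^α = (n + g + δ)·k.
Rearranging, k^(1−α) = s / (n + g + δ).
k^0.6 = 0.31 / (0.005 + 0.027 + 0.085) = 0.31 / 0.117 = 2.6496
k* = 2.6496^(1/0.6) ≈ 5.0734
y* = (k*)^α = 5.0734^0.4 ≈ 1.9148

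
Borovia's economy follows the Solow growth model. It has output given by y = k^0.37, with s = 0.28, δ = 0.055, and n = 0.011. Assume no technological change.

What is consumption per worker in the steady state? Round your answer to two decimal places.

In steady state, investment equals break-even investment: s·k^α = (n + δ)·k.
Dividing both sides by k: k^(1−α) = s / (n + δ).
k^0.63 = 0.28 / (0.011 + 0.055) = 0.28 / 0.066 = 4.2424
k* = 4.2424^(1/0.63) ≈ 9.9131
y* = (k*)^α = 9.9131^0.37 ≈ 2.3367
c* = (1 − s)·y* = (1 − 0.28) × 2.3367 ≈ 1.6824

c* ≈ 1.68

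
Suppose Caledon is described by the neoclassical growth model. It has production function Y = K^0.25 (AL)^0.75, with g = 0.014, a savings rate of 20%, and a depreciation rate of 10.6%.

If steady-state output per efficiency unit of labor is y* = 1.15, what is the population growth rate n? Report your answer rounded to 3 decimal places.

Steady state requires s·f(k) = (n + g + δ)·k, i.e. s·k^α = (n + g + δ)·k.
Since y* = [s/(n + g + δ)]^(α/(1−α)), we have s/(n + g + δ) = (y*)^((1−α)/α) = 1.15^3 = 1.5209.
Therefore n + g + δ = s / 1.5209 = 0.20 / 1.5209 = 0.1315, so n = 0.1315 − 0.120 = 0.0115.

n ≈ 0.012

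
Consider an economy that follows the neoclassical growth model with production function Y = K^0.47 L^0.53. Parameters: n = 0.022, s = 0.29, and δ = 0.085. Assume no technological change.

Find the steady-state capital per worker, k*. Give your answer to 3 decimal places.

In steady state, investment equals break-even investment: s·k^α = (n + δ)·k.
Rearranging, k^(1−α) = s / (n + δ).
k^0.53 = 0.29 / (0.022 + 0.085) = 0.29 / 0.107 = 2.7103
k* = 2.7103^(1/0.53) ≈ 6.5617

k* ≈ 6.562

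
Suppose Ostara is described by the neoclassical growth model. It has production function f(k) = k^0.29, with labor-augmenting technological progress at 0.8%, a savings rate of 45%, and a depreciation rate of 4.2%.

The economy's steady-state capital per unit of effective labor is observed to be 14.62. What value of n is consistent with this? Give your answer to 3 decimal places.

At the steady state, Δk = 0, so s·k^α = (n + g + δ)·k.
So s / (n + g + δ) = (k*)^(1−α) = 14.62^0.71 = 6.7160.
Therefore n + g + δ = s / 6.7160 = 0.45 / 6.7160 = 0.0670, so n = 0.0670 − 0.050 = 0.0170.

n ≈ 0.017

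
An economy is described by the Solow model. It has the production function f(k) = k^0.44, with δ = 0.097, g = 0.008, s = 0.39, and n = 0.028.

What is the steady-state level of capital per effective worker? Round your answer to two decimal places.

At the steady state, Δk = 0, so s·k^α = (n + g + δ)·k.
Dividing both sides by k: k^(1−α) = s / (n + g + δ).
k^0.56 = 0.39 / (0.028 + 0.008 + 0.097) = 0.39 / 0.133 = 2.9323
k* = 2.9323^(1/0.56) ≈ 6.8281

k* = 6.83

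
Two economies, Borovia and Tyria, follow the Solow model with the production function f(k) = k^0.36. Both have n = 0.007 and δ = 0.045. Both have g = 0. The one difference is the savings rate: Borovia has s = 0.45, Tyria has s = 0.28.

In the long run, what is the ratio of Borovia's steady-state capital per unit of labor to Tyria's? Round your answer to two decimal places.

k*_B / k*_T ≈ 2.10

Steady-state k* = [s/(n + δ)]^(1/(1−α)), so the ratio is [ (s_B/(n + δ)_B) / (s_T/(n + δ)_T) ]^1.5625.
s_B/(n + δ)_B = 0.45/0.052 = 8.6538; s_T/(n + δ)_T = 0.28/0.052 = 5.3846.
Ratio = (8.6538/5.3846)^1.5625 = 1.6071^1.5625 ≈ 2.0987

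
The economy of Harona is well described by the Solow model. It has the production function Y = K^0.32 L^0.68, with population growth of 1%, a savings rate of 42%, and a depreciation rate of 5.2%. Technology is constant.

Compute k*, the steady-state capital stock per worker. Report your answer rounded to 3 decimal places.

k* = 16.667

In steady state, investment equals break-even investment: s·k^α = (n + δ)·k.
Dividing both sides by k: k^(1−α) = s / (n + δ).
k^0.68 = 0.42 / (0.010 + 0.052) = 0.42 / 0.062 = 6.7742
k* = 6.7742^(1/0.68) ≈ 16.6667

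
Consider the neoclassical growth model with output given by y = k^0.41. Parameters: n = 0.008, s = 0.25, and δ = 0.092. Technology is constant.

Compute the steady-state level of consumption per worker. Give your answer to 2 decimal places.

At the steady state, Δk = 0, so s·k^α = (n + δ)·k.
Dividing both sides by k: k^(1−α) = s / (n + δ).
k^0.59 = 0.25 / (0.008 + 0.092) = 0.25 / 0.100 = 2.5000
k* = 2.5000^(1/0.59) ≈ 4.7258
y* = (k*)^α = 4.7258^0.41 ≈ 1.8903
c* = (1 − s)·y* = (1 − 0.25) × 1.8903 ≈ 1.4177

c* ≈ 1.42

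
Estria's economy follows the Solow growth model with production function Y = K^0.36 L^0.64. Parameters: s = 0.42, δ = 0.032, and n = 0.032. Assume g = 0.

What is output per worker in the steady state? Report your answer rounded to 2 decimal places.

In steady state, investment equals break-even investment: s·k^α = (n + δ)·k.
Dividing both sides by k: k^(1−α) = s / (n + δ).
k^0.64 = 0.42 / (0.032 + 0.032) = 0.42 / 0.064 = 6.5625
k* = 6.5625^(1/0.64) ≈ 18.9091
y* = (k*)^α = 18.9091^0.36 ≈ 2.8814

y* ≈ 2.88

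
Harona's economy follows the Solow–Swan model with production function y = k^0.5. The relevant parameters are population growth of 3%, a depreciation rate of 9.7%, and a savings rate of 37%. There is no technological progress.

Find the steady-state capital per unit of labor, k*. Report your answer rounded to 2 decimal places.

In steady state, investment equals break-even investment: s·k^α = (n + δ)·k.
Rearranging, k^(1−α) = s / (n + δ).
k^0.5 = 0.37 / (0.030 + 0.097) = 0.37 / 0.127 = 2.9134
k* = 2.9134^(1/0.5) ≈ 8.4879

k* = 8.49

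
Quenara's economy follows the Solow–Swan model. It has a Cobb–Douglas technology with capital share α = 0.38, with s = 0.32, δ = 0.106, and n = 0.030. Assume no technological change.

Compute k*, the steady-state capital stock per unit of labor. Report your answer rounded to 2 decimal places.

Steady state requires s·f(k) = (n + δ)·k, i.e. s·k^α = (n + δ)·k.
Rearranging, k^(1−α) = s / (n + δ).
k^0.62 = 0.32 / (0.030 + 0.106) = 0.32 / 0.136 = 2.3529
k* = 2.3529^(1/0.62) ≈ 3.9752

k* = 3.98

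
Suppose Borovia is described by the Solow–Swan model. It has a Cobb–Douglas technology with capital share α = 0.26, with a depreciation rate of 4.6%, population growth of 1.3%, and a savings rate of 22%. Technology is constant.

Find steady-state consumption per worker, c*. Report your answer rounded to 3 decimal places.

At the steady state, Δk = 0, so s·k^α = (n + δ)·k.
Rearranging, k^(1−α) = s / (n + δ).
k^0.74 = 0.22 / (0.013 + 0.046) = 0.22 / 0.059 = 3.7288
k* = 3.7288^(1/0.74) ≈ 5.9209
y* = (k*)^α = 5.9209^0.26 ≈ 1.5879
c* = (1 − s)·y* = (1 − 0.22) × 1.5879 ≈ 1.2386

c* ≈ 1.239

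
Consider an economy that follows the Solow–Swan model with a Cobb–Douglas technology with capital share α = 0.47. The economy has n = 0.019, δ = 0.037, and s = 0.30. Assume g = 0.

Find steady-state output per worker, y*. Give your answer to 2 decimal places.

y* ≈ 4.43

Steady state requires s·f(k) = (n + δ)·k, i.e. s·k^α = (n + δ)·k.
Dividing both sides by k: k^(1−α) = s / (n + δ).
k^0.53 = 0.30 / (0.019 + 0.037) = 0.30 / 0.056 = 5.3571
k* = 5.3571^(1/0.53) ≈ 23.7323
y* = (k*)^α = 23.7323^0.47 ≈ 4.4301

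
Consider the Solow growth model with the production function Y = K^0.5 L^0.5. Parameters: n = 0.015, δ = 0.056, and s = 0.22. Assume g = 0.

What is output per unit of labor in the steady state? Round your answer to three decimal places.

In steady state, investment equals break-even investment: s·k^α = (n + δ)·k.
Dividing both sides by k: k^(1−α) = s / (n + δ).
k^0.5 = 0.22 / (0.015 + 0.056) = 0.22 / 0.071 = 3.0986
k* = 3.0986^(1/0.5) ≈ 9.6013
y* = (k*)^α = 9.6013^0.5 ≈ 3.0986

y* = 3.099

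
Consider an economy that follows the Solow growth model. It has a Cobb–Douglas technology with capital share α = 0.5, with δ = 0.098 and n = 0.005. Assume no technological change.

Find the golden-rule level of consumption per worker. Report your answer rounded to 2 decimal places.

c_gold ≈ 2.43

At the golden rule, f'(k) = n + δ, so α·k^(α−1) = n + δ and k_gold = (α/(n + δ))^(1/(1−α)).
k_gold = (0.5/0.103)^(1/0.5) = 4.8544^2 ≈ 23.5652
c_gold = f(k_gold) − (n + δ)·k_gold = 4.8544 − 0.103×23.5652 ≈ 2.4272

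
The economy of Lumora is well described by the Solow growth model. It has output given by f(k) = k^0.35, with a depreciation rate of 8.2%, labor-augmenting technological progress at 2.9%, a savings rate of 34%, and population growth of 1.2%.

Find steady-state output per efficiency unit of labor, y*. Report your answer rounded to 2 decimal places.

y* ≈ 1.73

In steady state, investment equals break-even investment: s·k^α = (n + g + δ)·k.
Rearranging, k^(1−α) = s / (n + g + δ).
k^0.65 = 0.34 / (0.012 + 0.029 + 0.082) = 0.34 / 0.123 = 2.7642
k* = 2.7642^(1/0.65) ≈ 4.7790
y* = (k*)^α = 4.7790^0.35 ≈ 1.7289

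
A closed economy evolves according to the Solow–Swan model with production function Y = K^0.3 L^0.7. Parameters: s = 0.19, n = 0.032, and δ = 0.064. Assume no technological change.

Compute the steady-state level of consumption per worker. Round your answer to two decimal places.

c* = 1.09

Steady state requires s·f(k) = (n + δ)·k, i.e. s·k^α = (n + δ)·k.
Rearranging, k^(1−α) = s / (n + δ).
k^0.7 = 0.19 / (0.032 + 0.064) = 0.19 / 0.096 = 1.9792
k* = 1.9792^(1/0.7) ≈ 2.6519
y* = (k*)^α = 2.6519^0.3 ≈ 1.3399
c* = (1 − s)·y* = (1 − 0.19) × 1.3399 ≈ 1.0853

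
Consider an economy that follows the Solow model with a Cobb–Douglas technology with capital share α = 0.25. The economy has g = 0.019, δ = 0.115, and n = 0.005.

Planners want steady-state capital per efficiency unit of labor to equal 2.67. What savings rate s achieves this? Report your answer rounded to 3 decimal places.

s ≈ 0.290

Steady state requires s·f(k) = (n + g + δ)·k, i.e. s·k^α = (n + g + δ)·k.
So s / (n + g + δ) = (k*)^(1−α) = 2.67^0.75 = 2.0887.
Therefore s = 2.0887 × (n + g + δ) = 2.0887 × 0.139 = 0.2903.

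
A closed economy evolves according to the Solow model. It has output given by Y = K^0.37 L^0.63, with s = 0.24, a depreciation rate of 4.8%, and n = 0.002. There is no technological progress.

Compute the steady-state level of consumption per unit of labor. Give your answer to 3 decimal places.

c* ≈ 1.909

At the steady state, Δk = 0, so s·k^α = (n + δ)·k.
Dividing both sides by k: k^(1−α) = s / (n + δ).
k^0.63 = 0.24 / (0.002 + 0.048) = 0.24 / 0.050 = 4.8000
k* = 4.8000^(1/0.63) ≈ 12.0597
y* = (k*)^α = 12.0597^0.37 ≈ 2.5124
c* = (1 − s)·y* = (1 − 0.24) × 2.5124 ≈ 1.9094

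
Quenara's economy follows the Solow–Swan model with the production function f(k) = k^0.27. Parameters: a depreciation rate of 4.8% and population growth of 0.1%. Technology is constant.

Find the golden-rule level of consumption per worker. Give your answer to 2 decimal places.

At the golden rule, f'(k) = n + δ, so α·k^(α−1) = n + δ and k_gold = (α/(n + δ))^(1/(1−α)).
k_gold = (0.27/0.049)^(1/0.73) = 5.5102^1.3699 ≈ 10.3592
c_gold = f(k_gold) − (n + δ)·k_gold = 1.8799 − 0.049×10.3592 ≈ 1.3723

c_gold ≈ 1.37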